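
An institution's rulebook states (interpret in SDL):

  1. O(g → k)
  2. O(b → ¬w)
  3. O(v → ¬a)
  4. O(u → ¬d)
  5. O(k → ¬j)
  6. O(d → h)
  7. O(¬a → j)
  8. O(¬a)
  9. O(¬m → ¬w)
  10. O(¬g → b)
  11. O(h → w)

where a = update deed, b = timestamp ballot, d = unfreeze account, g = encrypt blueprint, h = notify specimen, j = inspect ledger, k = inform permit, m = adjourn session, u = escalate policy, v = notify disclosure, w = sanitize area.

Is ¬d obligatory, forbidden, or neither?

Obligatory

From premise 8 we have O(¬a).
Premise 7 is O(¬a → j); since O(¬a), deontic closure gives O(j).
Premise 5, O(k → ¬j), contraposes to O(j → ¬k); with O(j) we get O(¬k).
Premise 1, O(g → k), contraposes to O(¬k → ¬g); with O(¬k) we get O(¬g).
Applying K to premise 10 (O(¬g → b)) and O(¬g) yields O(b).
With premise 2, O(b → ¬w), the K-axiom yields O(¬w).
The contrapositive of premise 11 (O(h → w)) is O(¬w → ¬h), and O(¬w) is already established, so O(¬h).
Premise 6, O(d → h), contraposes to O(¬h → ¬d); with O(¬h) we get O(¬d).
Premises 3, 4, 9 do not contribute to this derivation.
Hence ¬d is obligatory.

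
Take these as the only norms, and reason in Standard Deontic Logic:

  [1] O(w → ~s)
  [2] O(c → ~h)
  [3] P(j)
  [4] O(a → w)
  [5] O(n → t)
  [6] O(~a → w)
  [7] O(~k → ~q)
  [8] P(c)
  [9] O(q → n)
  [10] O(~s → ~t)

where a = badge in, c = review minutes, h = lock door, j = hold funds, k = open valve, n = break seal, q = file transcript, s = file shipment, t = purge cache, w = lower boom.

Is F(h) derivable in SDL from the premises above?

No

Premise 2 is O(c → ~h), but O(c) is not derivable from the premises (the permission P(c) asserts only ~O(~c), not O(c)), so it does not yield O(~h).
No other premise forces O(~h). An ideal world satisfying every premise can still have h true, so F(h) is not derivable.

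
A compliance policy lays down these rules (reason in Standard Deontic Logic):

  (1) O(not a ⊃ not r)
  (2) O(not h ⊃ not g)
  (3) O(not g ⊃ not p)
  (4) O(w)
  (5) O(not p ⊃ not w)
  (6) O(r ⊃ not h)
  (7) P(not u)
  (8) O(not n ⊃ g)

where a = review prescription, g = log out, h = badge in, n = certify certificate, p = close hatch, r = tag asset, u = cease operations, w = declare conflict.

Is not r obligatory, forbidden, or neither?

From premise 4 we have O(w).
Premise 5 is O(not p ⊃ not w); contrapositively O(w ⊃ p). Since O(w) holds, K gives O(p).
The contrapositive of premise 3 (O(not g ⊃ not p)) is O(p ⊃ g), and O(p) is already established, so O(g).
Premise 2 is O(not h ⊃ not g); contrapositively O(g ⊃ h). Since O(g) holds, K gives O(h).
Premise 6 is O(r ⊃ not h); contrapositively O(h ⊃ not r). Since O(h) holds, K gives O(not r).
Premises 1, 7, 8 do not contribute to this derivation.
Hence not r is obligatory.

Obligatory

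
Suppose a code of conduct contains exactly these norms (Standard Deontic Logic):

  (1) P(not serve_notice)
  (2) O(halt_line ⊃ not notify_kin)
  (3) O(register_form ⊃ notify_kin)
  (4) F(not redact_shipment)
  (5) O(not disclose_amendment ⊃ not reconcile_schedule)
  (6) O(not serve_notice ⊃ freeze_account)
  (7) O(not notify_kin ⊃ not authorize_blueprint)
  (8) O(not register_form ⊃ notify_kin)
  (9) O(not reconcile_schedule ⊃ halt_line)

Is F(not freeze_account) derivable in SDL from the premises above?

Premise 6 is O(not serve_notice ⊃ freeze_account), but O(not serve_notice) is not derivable from the premises (the permission P(not serve_notice) asserts only not O(serve_notice), not O(not serve_notice)), so it does not yield O(freeze_account).
No other premise forces O(freeze_account). An ideal world satisfying every premise can still have not freeze_account true, so F(not freeze_account) is not derivable.

No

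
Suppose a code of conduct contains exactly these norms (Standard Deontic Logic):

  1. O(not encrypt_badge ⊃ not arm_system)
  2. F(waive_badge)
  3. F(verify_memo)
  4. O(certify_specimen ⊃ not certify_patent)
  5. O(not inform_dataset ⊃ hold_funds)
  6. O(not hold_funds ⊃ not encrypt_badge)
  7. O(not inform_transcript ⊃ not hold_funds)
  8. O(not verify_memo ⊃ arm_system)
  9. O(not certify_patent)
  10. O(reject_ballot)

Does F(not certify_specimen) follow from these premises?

Premise 4 is O(certify_specimen ⊃ not certify_patent); even if O(not certify_patent) held, inferring O(certify_specimen) would be affirming the consequent — invalid.
No other premise forces O(certify_specimen). An ideal world satisfying every premise can still have not certify_specimen true, so F(not certify_specimen) is not derivable.

No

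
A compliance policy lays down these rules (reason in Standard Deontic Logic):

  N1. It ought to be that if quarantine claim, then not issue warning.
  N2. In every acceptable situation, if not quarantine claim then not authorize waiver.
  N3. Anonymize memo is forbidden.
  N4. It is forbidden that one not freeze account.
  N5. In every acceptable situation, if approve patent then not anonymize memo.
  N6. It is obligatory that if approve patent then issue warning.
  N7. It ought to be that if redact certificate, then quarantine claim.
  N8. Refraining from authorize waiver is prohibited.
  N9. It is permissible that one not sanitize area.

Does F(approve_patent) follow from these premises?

Premise 8 is F(¬authorize_waiver), i.e. O(authorize_waiver).
Premise 2, O(¬quarantine_claim → ¬authorize_waiver), contraposes to O(authorize_waiver → quarantine_claim); with O(authorize_waiver) we get O(quarantine_claim).
Premise 1 is O(quarantine_claim → ¬issue_warning); since O(quarantine_claim), deontic closure gives O(¬issue_warning).
The contrapositive of premise 6 (O(approve_patent → issue_warning)) is O(¬issue_warning → ¬approve_patent), and O(¬issue_warning) is already established, so O(¬approve_patent).
Premises 3, 4, 5, 7, 9 do not contribute to this derivation.
So O(¬approve_patent) holds, i.e. F(approve_patent). The claim follows.

Yes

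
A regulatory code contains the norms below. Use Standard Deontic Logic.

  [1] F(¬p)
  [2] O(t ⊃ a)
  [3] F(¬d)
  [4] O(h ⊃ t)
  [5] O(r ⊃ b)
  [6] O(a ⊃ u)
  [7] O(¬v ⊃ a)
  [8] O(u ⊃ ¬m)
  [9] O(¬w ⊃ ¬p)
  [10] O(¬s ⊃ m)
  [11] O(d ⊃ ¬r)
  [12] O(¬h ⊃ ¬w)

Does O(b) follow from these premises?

No

Premise 5 is O(r ⊃ b), but O(r) is not derivable from the premises, so it does not yield O(b).
No other premise forces O(b). An ideal world satisfying every premise can still have b false, so O(b) is not derivable.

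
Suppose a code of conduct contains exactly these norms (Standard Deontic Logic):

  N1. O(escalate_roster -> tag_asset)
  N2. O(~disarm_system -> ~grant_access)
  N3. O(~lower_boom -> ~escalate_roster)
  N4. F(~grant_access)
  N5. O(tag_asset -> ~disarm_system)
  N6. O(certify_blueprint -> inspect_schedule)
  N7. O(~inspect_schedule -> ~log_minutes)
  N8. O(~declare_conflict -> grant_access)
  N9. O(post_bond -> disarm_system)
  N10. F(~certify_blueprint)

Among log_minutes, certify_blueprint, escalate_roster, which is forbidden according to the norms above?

Premise 4 is F(~grant_access), i.e. O(grant_access).
The contrapositive of premise 2 (O(~disarm_system -> ~grant_access)) is O(grant_access -> disarm_system), and O(grant_access) is already established, so O(disarm_system).
Premise 5 is O(tag_asset -> ~disarm_system); contrapositively O(disarm_system -> ~tag_asset). Since O(disarm_system) holds, K gives O(~tag_asset).
Premise 1, O(escalate_roster -> tag_asset), contraposes to O(~tag_asset -> ~escalate_roster); with O(~tag_asset) we get O(~escalate_roster).
So O(~escalate_roster) holds, i.e. escalate_roster is forbidden. None of the other listed options is forbidden under the premises.

escalate_roster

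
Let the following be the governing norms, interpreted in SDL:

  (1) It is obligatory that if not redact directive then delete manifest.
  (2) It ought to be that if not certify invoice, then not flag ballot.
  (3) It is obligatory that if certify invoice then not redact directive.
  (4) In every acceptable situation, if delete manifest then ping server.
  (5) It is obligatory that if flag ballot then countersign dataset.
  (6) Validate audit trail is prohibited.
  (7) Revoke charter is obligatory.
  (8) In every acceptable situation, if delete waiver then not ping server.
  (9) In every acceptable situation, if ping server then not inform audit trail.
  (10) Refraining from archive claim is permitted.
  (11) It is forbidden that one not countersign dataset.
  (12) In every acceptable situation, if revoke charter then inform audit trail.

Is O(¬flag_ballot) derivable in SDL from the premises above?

Premise 7 states O(revoke_charter) outright.
From O(revoke_charter) and premise 12, O(revoke_charter → inform_audit_trail), we obtain O(inform_audit_trail).
Premise 9, O(ping_server → ¬inform_audit_trail), contraposes to O(inform_audit_trail → ¬ping_server); with O(inform_audit_trail) we get O(¬ping_server).
The contrapositive of premise 4 (O(delete_manifest → ping_server)) is O(¬ping_server → ¬delete_manifest), and O(¬ping_server) is already established, so O(¬delete_manifest).
The contrapositive of premise 1 (O(¬redact_directive → delete_manifest)) is O(¬delete_manifest → redact_directive), and O(¬delete_manifest) is already established, so O(redact_directive).
The contrapositive of premise 3 (O(certify_invoice → ¬redact_directive)) is O(redact_directive → ¬certify_invoice), and O(redact_directive) is already established, so O(¬certify_invoice).
Applying K to premise 2 (O(¬certify_invoice → ¬flag_ballot)) and O(¬certify_invoice) yields O(¬flag_ballot).
Premises 5, 6, 8, 10, 11 do not contribute to this derivation.
So O(¬flag_ballot) follows.

Yes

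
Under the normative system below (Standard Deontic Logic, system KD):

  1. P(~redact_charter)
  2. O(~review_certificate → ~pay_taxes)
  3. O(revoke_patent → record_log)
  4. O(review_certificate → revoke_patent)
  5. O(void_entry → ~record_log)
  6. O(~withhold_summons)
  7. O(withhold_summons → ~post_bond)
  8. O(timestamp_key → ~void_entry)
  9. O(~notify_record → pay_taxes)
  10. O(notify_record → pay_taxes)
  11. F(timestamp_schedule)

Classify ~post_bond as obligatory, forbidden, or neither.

Neither

Premise 7 is O(withhold_summons → ~post_bond), but O(withhold_summons) is not derivable from the premises, so it does not yield O(~post_bond).
No premise or chain of K-axiom applications forces O(~post_bond), and none forces O(post_bond). So ~post_bond is neither obligatory nor forbidden under these norms.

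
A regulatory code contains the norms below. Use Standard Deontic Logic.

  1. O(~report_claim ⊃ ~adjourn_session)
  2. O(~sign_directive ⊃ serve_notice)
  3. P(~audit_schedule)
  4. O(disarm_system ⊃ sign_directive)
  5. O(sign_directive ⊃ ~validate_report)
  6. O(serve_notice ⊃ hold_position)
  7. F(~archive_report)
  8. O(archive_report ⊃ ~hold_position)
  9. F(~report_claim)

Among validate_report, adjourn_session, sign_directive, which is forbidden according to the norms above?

Premise 7 is F(~archive_report), i.e. O(archive_report).
With premise 8, O(archive_report ⊃ ~hold_position), the K-axiom yields O(~hold_position).
The contrapositive of premise 6 (O(serve_notice ⊃ hold_position)) is O(~hold_position ⊃ ~serve_notice), and O(~hold_position) is already established, so O(~serve_notice).
Premise 2 is O(~sign_directive ⊃ serve_notice); contrapositively O(~serve_notice ⊃ sign_directive). Since O(~serve_notice) holds, K gives O(sign_directive).
Premise 5 is O(sign_directive ⊃ ~validate_report); since O(sign_directive), deontic closure gives O(~validate_report).
So O(~validate_report) holds, i.e. validate_report is forbidden. None of the other listed options is forbidden under the premises.

validate_report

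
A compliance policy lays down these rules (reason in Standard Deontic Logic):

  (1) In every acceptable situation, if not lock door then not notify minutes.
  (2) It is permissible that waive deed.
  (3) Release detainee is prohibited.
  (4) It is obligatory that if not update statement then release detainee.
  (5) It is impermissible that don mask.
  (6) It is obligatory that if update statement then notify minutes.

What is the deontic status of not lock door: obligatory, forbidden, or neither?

Forbidden

F(release_detainee) at premise 3 means O(¬release_detainee).
The contrapositive of premise 4 (O(¬update_statement → release_detainee)) is O(¬release_detainee → update_statement), and O(¬release_detainee) is already established, so O(update_statement).
Applying K to premise 6 (O(update_statement → notify_minutes)) and O(update_statement) yields O(notify_minutes).
Premise 1, O(¬lock_door → ¬notify_minutes), contraposes to O(notify_minutes → lock_door); with O(notify_minutes) we get O(lock_door).
Premises 2, 5 do not contribute to this derivation.
Thus O(lock_door), which is F(¬lock_door): ¬lock_door is forbidden.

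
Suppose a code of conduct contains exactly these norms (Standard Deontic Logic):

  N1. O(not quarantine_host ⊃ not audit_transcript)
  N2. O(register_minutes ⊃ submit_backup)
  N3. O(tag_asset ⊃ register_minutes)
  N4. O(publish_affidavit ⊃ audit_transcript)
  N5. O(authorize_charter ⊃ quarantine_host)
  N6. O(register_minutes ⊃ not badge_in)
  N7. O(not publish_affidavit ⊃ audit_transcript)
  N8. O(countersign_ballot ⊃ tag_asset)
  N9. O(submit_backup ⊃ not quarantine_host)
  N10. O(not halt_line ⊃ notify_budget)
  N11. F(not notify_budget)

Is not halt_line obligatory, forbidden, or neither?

Neither

Premise 10 is O(not halt_line ⊃ notify_budget); even if O(notify_budget) held, inferring O(not halt_line) would be affirming the consequent — invalid.
No premise or chain of K-axiom applications forces O(not halt_line), and none forces O(halt_line). So not halt_line is neither obligatory nor forbidden under these norms.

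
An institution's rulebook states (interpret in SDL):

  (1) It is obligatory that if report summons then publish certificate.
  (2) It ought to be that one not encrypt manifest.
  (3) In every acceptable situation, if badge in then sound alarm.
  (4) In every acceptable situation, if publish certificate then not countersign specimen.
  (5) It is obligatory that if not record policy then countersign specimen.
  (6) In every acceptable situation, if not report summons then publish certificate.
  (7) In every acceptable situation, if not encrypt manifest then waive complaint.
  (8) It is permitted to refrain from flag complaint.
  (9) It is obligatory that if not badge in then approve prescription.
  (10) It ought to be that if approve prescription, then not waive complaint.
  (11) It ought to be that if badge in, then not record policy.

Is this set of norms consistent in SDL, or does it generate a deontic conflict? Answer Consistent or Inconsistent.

Inconsistent

By case analysis on report_summons: premise 1 gives O(report_summons → publish_certificate) and premise 6 gives O(¬report_summons → publish_certificate), so O(publish_certificate) either way.
Applying K to premise 4 (O(publish_certificate → ¬countersign_specimen)) and O(publish_certificate) yields O(¬countersign_specimen).
Premise 5 is O(¬record_policy → countersign_specimen); contrapositively O(¬countersign_specimen → record_policy). Since O(¬countersign_specimen) holds, K gives O(record_policy).
The contrapositive of premise 11 (O(badge_in → ¬record_policy)) is O(record_policy → ¬badge_in), and O(record_policy) is already established, so O(¬badge_in).
Applying K to premise 9 (O(¬badge_in → approve_prescription)) and O(¬badge_in) yields O(approve_prescription).
Applying K to premise 10 (O(approve_prescription → ¬waive_complaint)) and O(approve_prescription) yields O(¬waive_complaint).
Premise 7 is O(¬encrypt_manifest → waive_complaint); contrapositively O(¬waive_complaint → encrypt_manifest). Since O(¬waive_complaint) holds, K gives O(encrypt_manifest).
But premise 2 directly asserts O(¬encrypt_manifest).
We now have both O(encrypt_manifest) and O(¬encrypt_manifest) — encrypt_manifest is simultaneously obligatory and forbidden, violating the D-axiom.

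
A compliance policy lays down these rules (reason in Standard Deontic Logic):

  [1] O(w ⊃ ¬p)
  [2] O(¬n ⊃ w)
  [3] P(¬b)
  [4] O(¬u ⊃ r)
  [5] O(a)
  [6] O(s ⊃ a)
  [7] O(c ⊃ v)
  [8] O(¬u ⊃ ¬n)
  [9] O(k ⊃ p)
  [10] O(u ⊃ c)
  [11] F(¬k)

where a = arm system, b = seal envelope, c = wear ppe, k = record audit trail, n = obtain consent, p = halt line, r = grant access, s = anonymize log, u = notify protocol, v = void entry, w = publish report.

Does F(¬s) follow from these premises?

No

Premise 6 is O(s ⊃ a); even if O(a) held, inferring O(s) would be affirming the consequent — invalid.
No other premise forces O(s). An ideal world satisfying every premise can still have ¬s true, so F(¬s) is not derivable.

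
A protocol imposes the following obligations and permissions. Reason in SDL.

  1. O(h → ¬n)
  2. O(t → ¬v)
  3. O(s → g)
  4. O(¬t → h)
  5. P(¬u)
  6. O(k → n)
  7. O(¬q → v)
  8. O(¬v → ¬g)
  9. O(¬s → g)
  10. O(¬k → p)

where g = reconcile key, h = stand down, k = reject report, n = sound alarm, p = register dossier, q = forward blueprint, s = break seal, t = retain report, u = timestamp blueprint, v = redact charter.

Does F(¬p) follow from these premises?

Yes

Premises 3 and 9 cover both cases: O(s → g) and O(¬s → g). Since s ∨ ¬s is a tautology, O(g) follows.
Premise 8, O(¬v → ¬g), contraposes to O(g → v); with O(g) we get O(v).
Premise 2 is O(t → ¬v); contrapositively O(v → ¬t). Since O(v) holds, K gives O(¬t).
Applying K to premise 4 (O(¬t → h)) and O(¬t) yields O(h).
From O(h) and premise 1, O(h → ¬n), we obtain O(¬n).
Premise 6 is O(k → n); contrapositively O(¬n → ¬k). Since O(¬n) holds, K gives O(¬k).
Applying K to premise 10 (O(¬k → p)) and O(¬k) yields O(p).
Premises 5, 7 do not contribute to this derivation.
So O(p) holds, i.e. F(¬p). The claim follows.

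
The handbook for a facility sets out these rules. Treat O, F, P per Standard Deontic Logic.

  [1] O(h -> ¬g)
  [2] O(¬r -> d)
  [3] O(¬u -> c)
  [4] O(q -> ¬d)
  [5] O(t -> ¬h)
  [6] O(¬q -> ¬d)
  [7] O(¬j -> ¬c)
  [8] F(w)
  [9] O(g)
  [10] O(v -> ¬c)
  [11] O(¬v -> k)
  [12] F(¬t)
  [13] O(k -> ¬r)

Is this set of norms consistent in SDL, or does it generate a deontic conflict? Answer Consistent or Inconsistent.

Consistent

Premise 1 is O(h -> ¬g), but O(h) is not derivable from the premises, so it does not yield O(¬g).
So O(¬g) is not derivable, and the apparent clash with O(g) does not arise.
A world satisfying every obligation exists (e.g. c=false, d=false, g=true, h=false, j=false, k=false, q=false, r=true, t=true, u=true, v=true, w=false); no atom is both obligatory and forbidden, so the set is consistent.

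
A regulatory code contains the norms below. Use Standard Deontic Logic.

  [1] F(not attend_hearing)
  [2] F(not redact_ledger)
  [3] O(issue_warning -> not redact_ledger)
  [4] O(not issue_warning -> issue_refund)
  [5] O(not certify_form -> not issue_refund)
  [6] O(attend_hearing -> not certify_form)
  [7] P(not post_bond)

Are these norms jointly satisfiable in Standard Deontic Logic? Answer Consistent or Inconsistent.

Inconsistent

Premise 2 is F(not redact_ledger), i.e. O(redact_ledger).
The contrapositive of premise 3 (O(issue_warning -> not redact_ledger)) is O(redact_ledger -> not issue_warning), and O(redact_ledger) is already established, so O(not issue_warning).
From O(not issue_warning) and premise 4, O(not issue_warning -> issue_refund), we obtain O(issue_refund).
The contrapositive of premise 5 (O(not certify_form -> not issue_refund)) is O(issue_refund -> certify_form), and O(issue_refund) is already established, so O(certify_form).
Premise 6 is O(attend_hearing -> not certify_form); contrapositively O(certify_form -> not attend_hearing). Since O(certify_form) holds, K gives O(not attend_hearing).
However, F(not attend_hearing) at premise 1 amounts to O(attend_hearing).
We now have both O(not attend_hearing) and O(attend_hearing) — attend_hearing is simultaneously obligatory and forbidden, violating the D-axiom.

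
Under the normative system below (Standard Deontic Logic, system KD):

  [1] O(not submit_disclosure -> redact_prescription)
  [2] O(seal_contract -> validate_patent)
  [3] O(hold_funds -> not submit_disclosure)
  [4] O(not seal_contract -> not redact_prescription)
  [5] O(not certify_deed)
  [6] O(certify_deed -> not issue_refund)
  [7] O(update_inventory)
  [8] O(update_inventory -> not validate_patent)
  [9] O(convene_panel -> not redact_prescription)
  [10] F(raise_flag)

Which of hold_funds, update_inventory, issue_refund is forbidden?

hold_funds

Premise 7 gives O(update_inventory).
Applying K to premise 8 (O(update_inventory -> not validate_patent)) and O(update_inventory) yields O(not validate_patent).
The contrapositive of premise 2 (O(seal_contract -> validate_patent)) is O(not validate_patent -> not seal_contract), and O(not validate_patent) is already established, so O(not seal_contract).
From O(not seal_contract) and premise 4, O(not seal_contract -> not redact_prescription), we obtain O(not redact_prescription).
Premise 1, O(not submit_disclosure -> redact_prescription), contraposes to O(not redact_prescription -> submit_disclosure); with O(not redact_prescription) we get O(submit_disclosure).
The contrapositive of premise 3 (O(hold_funds -> not submit_disclosure)) is O(submit_disclosure -> not hold_funds), and O(submit_disclosure) is already established, so O(not hold_funds).
So O(not hold_funds) holds, i.e. hold_funds is forbidden. None of the other listed options is forbidden under the premises.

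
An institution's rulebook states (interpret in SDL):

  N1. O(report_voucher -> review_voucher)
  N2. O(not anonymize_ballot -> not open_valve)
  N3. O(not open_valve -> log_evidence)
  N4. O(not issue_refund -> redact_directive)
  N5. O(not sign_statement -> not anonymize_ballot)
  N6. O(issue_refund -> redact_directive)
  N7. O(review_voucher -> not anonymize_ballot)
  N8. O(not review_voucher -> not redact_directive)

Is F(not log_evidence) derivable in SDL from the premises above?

By case analysis on not issue_refund: premise 4 gives O(not issue_refund -> redact_directive) and premise 6 gives O(issue_refund -> redact_directive), so O(redact_directive) either way.
The contrapositive of premise 8 (O(not review_voucher -> not redact_directive)) is O(redact_directive -> review_voucher), and O(redact_directive) is already established, so O(review_voucher).
Premise 7 is O(review_voucher -> not anonymize_ballot); since O(review_voucher), deontic closure gives O(not anonymize_ballot).
Applying K to premise 2 (O(not anonymize_ballot -> not open_valve)) and O(not anonymize_ballot) yields O(not open_valve).
Premise 3 is O(not open_valve -> log_evidence); since O(not open_valve), deontic closure gives O(log_evidence).
Premises 1, 5 do not contribute to this derivation.
So O(log_evidence) holds, i.e. F(not log_evidence). The claim follows.

Yes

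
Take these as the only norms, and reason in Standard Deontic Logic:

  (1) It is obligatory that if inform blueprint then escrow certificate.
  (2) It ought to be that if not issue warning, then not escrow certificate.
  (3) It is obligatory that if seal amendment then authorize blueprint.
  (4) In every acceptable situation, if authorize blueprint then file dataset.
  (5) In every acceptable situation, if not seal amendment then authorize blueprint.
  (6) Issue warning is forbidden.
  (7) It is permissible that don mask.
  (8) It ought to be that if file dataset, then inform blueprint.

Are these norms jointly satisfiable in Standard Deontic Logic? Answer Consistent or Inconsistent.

Premises 3 and 5 are O(seal_amendment → authorize_blueprint) and O(¬seal_amendment → authorize_blueprint); every ideal world satisfies seal_amendment or ¬seal_amendment, so in either case authorize_blueprint holds — hence O(authorize_blueprint).
From O(authorize_blueprint) and premise 4, O(authorize_blueprint → file_dataset), we obtain O(file_dataset).
With premise 8, O(file_dataset → inform_blueprint), the K-axiom yields O(inform_blueprint).
From O(inform_blueprint) and premise 1, O(inform_blueprint → escrow_certificate), we obtain O(escrow_certificate).
Premise 2, O(¬issue_warning → ¬escrow_certificate), contraposes to O(escrow_certificate → issue_warning); with O(escrow_certificate) we get O(issue_warning).
However, F(issue_warning) at premise 6 amounts to O(¬issue_warning).
We now have both O(issue_warning) and O(¬issue_warning) — issue_warning is simultaneously obligatory and forbidden, violating the D-axiom.

Inconsistent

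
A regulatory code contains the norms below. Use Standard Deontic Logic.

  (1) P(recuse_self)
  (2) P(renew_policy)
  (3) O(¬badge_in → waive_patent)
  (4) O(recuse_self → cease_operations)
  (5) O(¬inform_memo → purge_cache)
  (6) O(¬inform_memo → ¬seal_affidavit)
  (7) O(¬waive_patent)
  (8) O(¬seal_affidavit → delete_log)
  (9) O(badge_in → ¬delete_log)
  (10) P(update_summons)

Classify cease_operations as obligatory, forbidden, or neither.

Neither

Premise 4 is O(recuse_self → cease_operations), but O(recuse_self) is not derivable from the premises (the permission P(recuse_self) asserts only ¬O(¬recuse_self), not O(recuse_self)), so it does not yield O(cease_operations).
No premise or chain of K-axiom applications forces O(cease_operations), and none forces O(¬cease_operations). So cease_operations is neither obligatory nor forbidden under these norms.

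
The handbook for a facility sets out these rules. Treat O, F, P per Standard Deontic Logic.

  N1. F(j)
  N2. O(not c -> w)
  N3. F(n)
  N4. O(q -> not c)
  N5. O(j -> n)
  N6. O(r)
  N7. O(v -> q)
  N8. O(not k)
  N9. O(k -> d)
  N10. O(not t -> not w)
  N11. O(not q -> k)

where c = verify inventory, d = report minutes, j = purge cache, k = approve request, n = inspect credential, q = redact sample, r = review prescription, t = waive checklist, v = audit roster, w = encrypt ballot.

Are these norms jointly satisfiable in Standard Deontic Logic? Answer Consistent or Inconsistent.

Consistent

Premise 5 is O(j -> n), but O(j) is not derivable from the premises, so it does not yield O(n).
So O(n) is not derivable, and the apparent clash with O(not n) does not arise.
A world satisfying every obligation exists (e.g. c=false, d=false, j=false, k=false, n=false, q=true, r=true, t=true, v=false, w=true); no atom is both obligatory and forbidden, so the set is consistent.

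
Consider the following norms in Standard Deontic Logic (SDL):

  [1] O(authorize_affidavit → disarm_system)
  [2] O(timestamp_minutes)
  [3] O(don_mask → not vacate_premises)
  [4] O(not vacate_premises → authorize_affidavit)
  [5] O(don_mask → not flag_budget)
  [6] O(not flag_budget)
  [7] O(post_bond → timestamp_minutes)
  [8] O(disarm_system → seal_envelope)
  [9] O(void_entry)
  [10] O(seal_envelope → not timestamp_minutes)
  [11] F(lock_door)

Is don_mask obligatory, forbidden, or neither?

Premise 2 states O(timestamp_minutes) outright.
Premise 10, O(seal_envelope → not timestamp_minutes), contraposes to O(timestamp_minutes → not seal_envelope); with O(timestamp_minutes) we get O(not seal_envelope).
The contrapositive of premise 8 (O(disarm_system → seal_envelope)) is O(not seal_envelope → not disarm_system), and O(not seal_envelope) is already established, so O(not disarm_system).
Premise 1, O(authorize_affidavit → disarm_system), contraposes to O(not disarm_system → not authorize_affidavit); with O(not disarm_system) we get O(not authorize_affidavit).
The contrapositive of premise 4 (O(not vacate_premises → authorize_affidavit)) is O(not authorize_affidavit → vacate_premises), and O(not authorize_affidavit) is already established, so O(vacate_premises).
The contrapositive of premise 3 (O(don_mask → not vacate_premises)) is O(vacate_premises → not don_mask), and O(vacate_premises) is already established, so O(not don_mask).
Premises 5, 6, 7, 9, 11 do not contribute to this derivation.
Thus O(not don_mask), which is F(don_mask): don_mask is forbidden.

Forbidden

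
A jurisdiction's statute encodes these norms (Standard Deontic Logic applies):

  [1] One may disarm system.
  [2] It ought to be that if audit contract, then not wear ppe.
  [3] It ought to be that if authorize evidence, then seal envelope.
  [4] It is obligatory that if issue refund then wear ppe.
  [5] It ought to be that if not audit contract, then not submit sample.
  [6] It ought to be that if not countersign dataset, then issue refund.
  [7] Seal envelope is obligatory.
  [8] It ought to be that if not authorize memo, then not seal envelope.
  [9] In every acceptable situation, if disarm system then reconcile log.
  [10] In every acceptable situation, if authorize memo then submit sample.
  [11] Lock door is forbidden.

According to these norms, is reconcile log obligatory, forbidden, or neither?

Premise 9 is O(disarm_system → reconcile_log), but O(disarm_system) is not derivable from the premises (the permission P(disarm_system) asserts only ¬O(¬disarm_system), not O(disarm_system)), so it does not yield O(reconcile_log).
No premise or chain of K-axiom applications forces O(reconcile_log), and none forces O(¬reconcile_log). So reconcile_log is neither obligatory nor forbidden under these norms.

Neither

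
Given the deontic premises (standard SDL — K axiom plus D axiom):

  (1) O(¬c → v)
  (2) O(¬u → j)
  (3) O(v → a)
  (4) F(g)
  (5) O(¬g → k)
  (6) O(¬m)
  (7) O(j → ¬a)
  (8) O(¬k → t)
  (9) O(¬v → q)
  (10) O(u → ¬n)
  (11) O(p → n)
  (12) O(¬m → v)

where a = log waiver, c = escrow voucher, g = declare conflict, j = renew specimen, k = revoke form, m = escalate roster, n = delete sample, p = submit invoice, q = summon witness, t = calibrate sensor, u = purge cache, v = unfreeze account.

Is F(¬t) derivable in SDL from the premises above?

Premise 8 is O(¬k → t), but O(¬k) is not derivable from the premises, so it does not yield O(t).
No other premise forces O(t). An ideal world satisfying every premise can still have ¬t true, so F(¬t) is not derivable.

No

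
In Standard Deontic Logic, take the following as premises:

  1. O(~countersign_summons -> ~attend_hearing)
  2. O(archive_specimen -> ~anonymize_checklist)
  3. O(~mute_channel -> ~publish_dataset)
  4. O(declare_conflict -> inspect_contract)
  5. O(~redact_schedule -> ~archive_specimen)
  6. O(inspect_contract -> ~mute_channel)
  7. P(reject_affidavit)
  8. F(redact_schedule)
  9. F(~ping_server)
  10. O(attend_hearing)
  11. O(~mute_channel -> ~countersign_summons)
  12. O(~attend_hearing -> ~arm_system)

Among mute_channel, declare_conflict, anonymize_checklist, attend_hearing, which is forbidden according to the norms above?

Premise 10 states O(attend_hearing) outright.
The contrapositive of premise 1 (O(~countersign_summons -> ~attend_hearing)) is O(attend_hearing -> countersign_summons), and O(attend_hearing) is already established, so O(countersign_summons).
The contrapositive of premise 11 (O(~mute_channel -> ~countersign_summons)) is O(countersign_summons -> mute_channel), and O(countersign_summons) is already established, so O(mute_channel).
The contrapositive of premise 6 (O(inspect_contract -> ~mute_channel)) is O(mute_channel -> ~inspect_contract), and O(mute_channel) is already established, so O(~inspect_contract).
The contrapositive of premise 4 (O(declare_conflict -> inspect_contract)) is O(~inspect_contract -> ~declare_conflict), and O(~inspect_contract) is already established, so O(~declare_conflict).
So O(~declare_conflict) holds, i.e. declare_conflict is forbidden. None of the other listed options is forbidden under the premises.

declare_conflict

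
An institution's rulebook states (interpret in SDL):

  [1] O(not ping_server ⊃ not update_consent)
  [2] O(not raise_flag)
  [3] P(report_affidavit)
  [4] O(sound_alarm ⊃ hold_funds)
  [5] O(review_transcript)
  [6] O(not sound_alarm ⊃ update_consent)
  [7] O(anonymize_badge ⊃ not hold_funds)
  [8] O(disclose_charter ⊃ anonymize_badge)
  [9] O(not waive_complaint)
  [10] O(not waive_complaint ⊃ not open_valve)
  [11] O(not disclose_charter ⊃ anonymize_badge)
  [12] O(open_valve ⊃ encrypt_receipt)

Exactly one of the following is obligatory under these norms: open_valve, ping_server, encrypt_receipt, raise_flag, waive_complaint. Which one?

ping_server

By case analysis on not disclose_charter: premise 11 gives O(not disclose_charter ⊃ anonymize_badge) and premise 8 gives O(disclose_charter ⊃ anonymize_badge), so O(anonymize_badge) either way.
Applying K to premise 7 (O(anonymize_badge ⊃ not hold_funds)) and O(anonymize_badge) yields O(not hold_funds).
The contrapositive of premise 4 (O(sound_alarm ⊃ hold_funds)) is O(not hold_funds ⊃ not sound_alarm), and O(not hold_funds) is already established, so O(not sound_alarm).
With premise 6, O(not sound_alarm ⊃ update_consent), the K-axiom yields O(update_consent).
Premise 1, O(not ping_server ⊃ not update_consent), contraposes to O(update_consent ⊃ ping_server); with O(update_consent) we get O(ping_server).
So O(ping_server) holds — ping_server is obligatory. None of the other listed options is made obligatory by any chain of premises.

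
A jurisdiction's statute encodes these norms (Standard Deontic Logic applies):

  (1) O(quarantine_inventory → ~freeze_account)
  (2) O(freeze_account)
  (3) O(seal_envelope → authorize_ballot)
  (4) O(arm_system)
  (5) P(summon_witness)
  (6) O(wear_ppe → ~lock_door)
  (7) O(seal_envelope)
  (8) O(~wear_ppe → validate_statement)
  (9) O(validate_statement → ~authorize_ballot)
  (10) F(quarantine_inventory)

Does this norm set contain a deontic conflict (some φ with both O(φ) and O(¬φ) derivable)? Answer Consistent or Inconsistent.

Premise 1 is O(quarantine_inventory → ~freeze_account), but O(quarantine_inventory) is not derivable from the premises, so it does not yield O(~freeze_account).
So O(~freeze_account) is not derivable, and the apparent clash with O(freeze_account) does not arise.
A world satisfying every obligation exists (e.g. arm_system=true, authorize_ballot=true, freeze_account=true, lock_door=false, quarantine_inventory=false, seal_envelope=true, summon_witness=false, validate_statement=false, wear_ppe=true); no atom is both obligatory and forbidden, so the set is consistent.

Consistent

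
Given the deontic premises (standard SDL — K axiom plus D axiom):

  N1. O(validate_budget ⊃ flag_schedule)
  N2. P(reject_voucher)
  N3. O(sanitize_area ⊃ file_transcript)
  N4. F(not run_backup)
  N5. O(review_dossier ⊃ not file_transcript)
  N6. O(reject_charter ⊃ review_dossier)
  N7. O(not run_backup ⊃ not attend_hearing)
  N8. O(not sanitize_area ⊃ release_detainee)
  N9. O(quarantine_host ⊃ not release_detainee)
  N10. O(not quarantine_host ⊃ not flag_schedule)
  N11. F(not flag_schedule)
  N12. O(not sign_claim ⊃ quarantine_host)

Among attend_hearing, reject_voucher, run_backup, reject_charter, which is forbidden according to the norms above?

reject_charter

Premise 11, F(not flag_schedule), is equivalent to O(flag_schedule).
The contrapositive of premise 10 (O(not quarantine_host ⊃ not flag_schedule)) is O(flag_schedule ⊃ quarantine_host), and O(flag_schedule) is already established, so O(quarantine_host).
From O(quarantine_host) and premise 9, O(quarantine_host ⊃ not release_detainee), we obtain O(not release_detainee).
Premise 8, O(not sanitize_area ⊃ release_detainee), contraposes to O(not release_detainee ⊃ sanitize_area); with O(not release_detainee) we get O(sanitize_area).
Premise 3 is O(sanitize_area ⊃ file_transcript); since O(sanitize_area), deontic closure gives O(file_transcript).
The contrapositive of premise 5 (O(review_dossier ⊃ not file_transcript)) is O(file_transcript ⊃ not review_dossier), and O(file_transcript) is already established, so O(not review_dossier).
The contrapositive of premise 6 (O(reject_charter ⊃ review_dossier)) is O(not review_dossier ⊃ not reject_charter), and O(not review_dossier) is already established, so O(not reject_charter).
So O(not reject_charter) holds, i.e. reject_charter is forbidden. None of the other listed options is forbidden under the premises.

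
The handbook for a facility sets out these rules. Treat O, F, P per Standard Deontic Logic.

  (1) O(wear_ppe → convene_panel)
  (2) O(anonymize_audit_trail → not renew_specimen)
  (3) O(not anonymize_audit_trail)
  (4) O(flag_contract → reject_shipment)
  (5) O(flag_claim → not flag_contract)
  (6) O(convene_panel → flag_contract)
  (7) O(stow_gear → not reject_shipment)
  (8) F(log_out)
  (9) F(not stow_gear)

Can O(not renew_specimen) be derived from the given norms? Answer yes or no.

No

Premise 2 is O(anonymize_audit_trail → not renew_specimen), but O(anonymize_audit_trail) is not derivable from the premises, so it does not yield O(not renew_specimen).
No other premise forces O(not renew_specimen). An ideal world satisfying every premise can still have not renew_specimen false, so O(not renew_specimen) is not derivable.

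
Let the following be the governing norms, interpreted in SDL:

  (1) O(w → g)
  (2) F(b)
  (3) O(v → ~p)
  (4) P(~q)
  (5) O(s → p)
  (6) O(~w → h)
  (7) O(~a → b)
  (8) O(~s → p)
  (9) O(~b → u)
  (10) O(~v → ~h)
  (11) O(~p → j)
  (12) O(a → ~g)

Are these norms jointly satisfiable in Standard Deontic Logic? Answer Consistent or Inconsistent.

Inconsistent

By case analysis on ~s: premise 8 gives O(~s → p) and premise 5 gives O(s → p), so O(p) either way.
Premise 3, O(v → ~p), contraposes to O(p → ~v); with O(p) we get O(~v).
Applying K to premise 10 (O(~v → ~h)) and O(~v) yields O(~h).
Premise 6, O(~w → h), contraposes to O(~h → w); with O(~h) we get O(w).
From O(w) and premise 1, O(w → g), we obtain O(g).
The contrapositive of premise 12 (O(a → ~g)) is O(g → ~a), and O(g) is already established, so O(~a).
From O(~a) and premise 7, O(~a → b), we obtain O(b).
Yet premise 2 is F(b), i.e. O(~b).
We now have both O(b) and O(~b) — b is simultaneously obligatory and forbidden, violating the D-axiom.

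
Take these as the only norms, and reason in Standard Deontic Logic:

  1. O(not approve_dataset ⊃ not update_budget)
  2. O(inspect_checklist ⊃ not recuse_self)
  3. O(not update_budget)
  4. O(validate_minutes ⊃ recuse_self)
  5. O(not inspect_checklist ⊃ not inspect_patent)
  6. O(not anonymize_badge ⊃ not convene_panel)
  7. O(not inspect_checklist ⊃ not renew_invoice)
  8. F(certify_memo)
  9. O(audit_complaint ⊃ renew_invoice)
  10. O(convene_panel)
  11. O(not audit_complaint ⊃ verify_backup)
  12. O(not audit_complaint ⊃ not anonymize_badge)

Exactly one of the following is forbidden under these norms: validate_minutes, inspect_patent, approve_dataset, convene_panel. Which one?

validate_minutes

Premise 10 states O(convene_panel) outright.
Premise 6 is O(not anonymize_badge ⊃ not convene_panel); contrapositively O(convene_panel ⊃ anonymize_badge). Since O(convene_panel) holds, K gives O(anonymize_badge).
The contrapositive of premise 12 (O(not audit_complaint ⊃ not anonymize_badge)) is O(anonymize_badge ⊃ audit_complaint), and O(anonymize_badge) is already established, so O(audit_complaint).
Premise 9 is O(audit_complaint ⊃ renew_invoice); since O(audit_complaint), deontic closure gives O(renew_invoice).
Premise 7 is O(not inspect_checklist ⊃ not renew_invoice); contrapositively O(renew_invoice ⊃ inspect_checklist). Since O(renew_invoice) holds, K gives O(inspect_checklist).
From O(inspect_checklist) and premise 2, O(inspect_checklist ⊃ not recuse_self), we obtain O(not recuse_self).
The contrapositive of premise 4 (O(validate_minutes ⊃ recuse_self)) is O(not recuse_self ⊃ not validate_minutes), and O(not recuse_self) is already established, so O(not validate_minutes).
So O(not validate_minutes) holds, i.e. validate_minutes is forbidden. None of the other listed options is forbidden under the premises.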